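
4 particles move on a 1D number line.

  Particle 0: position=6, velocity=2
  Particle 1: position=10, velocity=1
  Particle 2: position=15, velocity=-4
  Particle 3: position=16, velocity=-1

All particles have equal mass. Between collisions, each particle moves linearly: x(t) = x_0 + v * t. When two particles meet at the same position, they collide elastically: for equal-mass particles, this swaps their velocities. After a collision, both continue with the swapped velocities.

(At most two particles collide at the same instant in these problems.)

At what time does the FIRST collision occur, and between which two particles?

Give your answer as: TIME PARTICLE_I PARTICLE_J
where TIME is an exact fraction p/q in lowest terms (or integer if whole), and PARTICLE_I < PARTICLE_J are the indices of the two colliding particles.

Answer: 1 1 2

Derivation:
Pair (0,1): pos 6,10 vel 2,1 -> gap=4, closing at 1/unit, collide at t=4
Pair (1,2): pos 10,15 vel 1,-4 -> gap=5, closing at 5/unit, collide at t=1
Pair (2,3): pos 15,16 vel -4,-1 -> not approaching (rel speed -3 <= 0)
Earliest collision: t=1 between 1 and 2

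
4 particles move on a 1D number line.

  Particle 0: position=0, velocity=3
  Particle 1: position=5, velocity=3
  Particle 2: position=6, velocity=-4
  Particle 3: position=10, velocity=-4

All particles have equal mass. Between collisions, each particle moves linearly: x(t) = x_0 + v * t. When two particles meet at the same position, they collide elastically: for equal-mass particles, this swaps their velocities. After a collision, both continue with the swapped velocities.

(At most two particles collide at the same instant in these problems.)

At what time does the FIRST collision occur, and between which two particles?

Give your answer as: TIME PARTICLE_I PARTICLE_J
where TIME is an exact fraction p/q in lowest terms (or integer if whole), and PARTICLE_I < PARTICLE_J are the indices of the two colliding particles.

Answer: 1/7 1 2

Derivation:
Pair (0,1): pos 0,5 vel 3,3 -> not approaching (rel speed 0 <= 0)
Pair (1,2): pos 5,6 vel 3,-4 -> gap=1, closing at 7/unit, collide at t=1/7
Pair (2,3): pos 6,10 vel -4,-4 -> not approaching (rel speed 0 <= 0)
Earliest collision: t=1/7 between 1 and 2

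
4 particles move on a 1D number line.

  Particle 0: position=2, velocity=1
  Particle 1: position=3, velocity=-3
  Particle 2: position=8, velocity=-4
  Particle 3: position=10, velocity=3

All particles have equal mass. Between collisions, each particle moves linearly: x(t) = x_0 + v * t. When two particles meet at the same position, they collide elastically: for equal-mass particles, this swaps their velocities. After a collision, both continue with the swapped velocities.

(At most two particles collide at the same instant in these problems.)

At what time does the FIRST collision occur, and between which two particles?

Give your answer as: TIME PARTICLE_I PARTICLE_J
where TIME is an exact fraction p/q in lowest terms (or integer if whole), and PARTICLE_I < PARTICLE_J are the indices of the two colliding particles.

Pair (0,1): pos 2,3 vel 1,-3 -> gap=1, closing at 4/unit, collide at t=1/4
Pair (1,2): pos 3,8 vel -3,-4 -> gap=5, closing at 1/unit, collide at t=5
Pair (2,3): pos 8,10 vel -4,3 -> not approaching (rel speed -7 <= 0)
Earliest collision: t=1/4 between 0 and 1

Answer: 1/4 0 1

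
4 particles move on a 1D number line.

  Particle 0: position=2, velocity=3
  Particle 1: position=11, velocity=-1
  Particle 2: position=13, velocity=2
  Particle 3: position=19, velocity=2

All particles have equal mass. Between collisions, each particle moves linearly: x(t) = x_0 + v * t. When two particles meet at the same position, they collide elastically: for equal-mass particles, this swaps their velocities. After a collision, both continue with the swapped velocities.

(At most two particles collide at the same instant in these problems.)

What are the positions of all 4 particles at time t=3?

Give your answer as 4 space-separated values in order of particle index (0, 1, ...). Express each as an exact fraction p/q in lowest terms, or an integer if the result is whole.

Answer: 8 11 19 25

Derivation:
Collision at t=9/4: particles 0 and 1 swap velocities; positions: p0=35/4 p1=35/4 p2=35/2 p3=47/2; velocities now: v0=-1 v1=3 v2=2 v3=2
Advance to t=3 (no further collisions before then); velocities: v0=-1 v1=3 v2=2 v3=2; positions = 8 11 19 25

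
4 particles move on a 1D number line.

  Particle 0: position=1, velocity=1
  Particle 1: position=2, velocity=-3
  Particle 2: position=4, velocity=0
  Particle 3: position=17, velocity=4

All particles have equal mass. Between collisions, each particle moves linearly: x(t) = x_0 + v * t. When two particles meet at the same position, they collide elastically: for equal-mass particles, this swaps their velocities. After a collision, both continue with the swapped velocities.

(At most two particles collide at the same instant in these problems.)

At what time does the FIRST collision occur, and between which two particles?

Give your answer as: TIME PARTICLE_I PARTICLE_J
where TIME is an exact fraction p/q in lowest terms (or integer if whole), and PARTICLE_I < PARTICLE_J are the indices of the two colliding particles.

Pair (0,1): pos 1,2 vel 1,-3 -> gap=1, closing at 4/unit, collide at t=1/4
Pair (1,2): pos 2,4 vel -3,0 -> not approaching (rel speed -3 <= 0)
Pair (2,3): pos 4,17 vel 0,4 -> not approaching (rel speed -4 <= 0)
Earliest collision: t=1/4 between 0 and 1

Answer: 1/4 0 1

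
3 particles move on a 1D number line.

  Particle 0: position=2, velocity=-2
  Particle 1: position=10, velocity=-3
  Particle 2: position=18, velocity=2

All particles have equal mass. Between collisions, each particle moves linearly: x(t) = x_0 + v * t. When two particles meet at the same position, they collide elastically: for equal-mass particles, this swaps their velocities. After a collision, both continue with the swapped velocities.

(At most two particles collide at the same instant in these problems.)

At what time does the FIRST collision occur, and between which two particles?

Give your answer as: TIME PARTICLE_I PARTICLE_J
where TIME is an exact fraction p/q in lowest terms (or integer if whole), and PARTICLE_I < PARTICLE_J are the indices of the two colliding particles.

Pair (0,1): pos 2,10 vel -2,-3 -> gap=8, closing at 1/unit, collide at t=8
Pair (1,2): pos 10,18 vel -3,2 -> not approaching (rel speed -5 <= 0)
Earliest collision: t=8 between 0 and 1

Answer: 8 0 1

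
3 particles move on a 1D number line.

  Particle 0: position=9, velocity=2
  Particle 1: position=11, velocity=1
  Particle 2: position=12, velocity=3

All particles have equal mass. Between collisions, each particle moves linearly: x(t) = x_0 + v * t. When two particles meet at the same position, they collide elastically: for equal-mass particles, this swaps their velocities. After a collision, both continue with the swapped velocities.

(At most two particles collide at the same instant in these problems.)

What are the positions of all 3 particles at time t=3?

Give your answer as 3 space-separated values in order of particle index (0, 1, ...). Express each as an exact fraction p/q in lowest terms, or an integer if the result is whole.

Collision at t=2: particles 0 and 1 swap velocities; positions: p0=13 p1=13 p2=18; velocities now: v0=1 v1=2 v2=3
Advance to t=3 (no further collisions before then); velocities: v0=1 v1=2 v2=3; positions = 14 15 21

Answer: 14 15 21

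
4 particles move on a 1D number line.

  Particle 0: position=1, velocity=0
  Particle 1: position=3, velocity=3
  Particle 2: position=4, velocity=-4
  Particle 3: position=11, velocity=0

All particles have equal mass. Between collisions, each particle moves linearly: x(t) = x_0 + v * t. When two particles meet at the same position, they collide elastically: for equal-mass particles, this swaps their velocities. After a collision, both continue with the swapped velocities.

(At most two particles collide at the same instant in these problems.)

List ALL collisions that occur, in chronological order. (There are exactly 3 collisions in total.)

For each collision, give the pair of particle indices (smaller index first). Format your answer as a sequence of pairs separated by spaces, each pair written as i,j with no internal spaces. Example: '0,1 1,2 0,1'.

Answer: 1,2 0,1 2,3

Derivation:
Collision at t=1/7: particles 1 and 2 swap velocities; positions: p0=1 p1=24/7 p2=24/7 p3=11; velocities now: v0=0 v1=-4 v2=3 v3=0
Collision at t=3/4: particles 0 and 1 swap velocities; positions: p0=1 p1=1 p2=21/4 p3=11; velocities now: v0=-4 v1=0 v2=3 v3=0
Collision at t=8/3: particles 2 and 3 swap velocities; positions: p0=-20/3 p1=1 p2=11 p3=11; velocities now: v0=-4 v1=0 v2=0 v3=3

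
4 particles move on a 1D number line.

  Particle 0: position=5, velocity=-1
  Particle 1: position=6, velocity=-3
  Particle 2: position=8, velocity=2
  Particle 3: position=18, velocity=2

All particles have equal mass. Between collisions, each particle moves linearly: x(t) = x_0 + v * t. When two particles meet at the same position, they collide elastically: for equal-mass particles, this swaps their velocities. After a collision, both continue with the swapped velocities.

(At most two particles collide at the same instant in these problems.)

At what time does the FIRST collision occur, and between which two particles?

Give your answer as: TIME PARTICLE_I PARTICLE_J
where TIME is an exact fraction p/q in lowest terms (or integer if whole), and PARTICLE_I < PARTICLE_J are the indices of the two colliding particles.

Answer: 1/2 0 1

Derivation:
Pair (0,1): pos 5,6 vel -1,-3 -> gap=1, closing at 2/unit, collide at t=1/2
Pair (1,2): pos 6,8 vel -3,2 -> not approaching (rel speed -5 <= 0)
Pair (2,3): pos 8,18 vel 2,2 -> not approaching (rel speed 0 <= 0)
Earliest collision: t=1/2 between 0 and 1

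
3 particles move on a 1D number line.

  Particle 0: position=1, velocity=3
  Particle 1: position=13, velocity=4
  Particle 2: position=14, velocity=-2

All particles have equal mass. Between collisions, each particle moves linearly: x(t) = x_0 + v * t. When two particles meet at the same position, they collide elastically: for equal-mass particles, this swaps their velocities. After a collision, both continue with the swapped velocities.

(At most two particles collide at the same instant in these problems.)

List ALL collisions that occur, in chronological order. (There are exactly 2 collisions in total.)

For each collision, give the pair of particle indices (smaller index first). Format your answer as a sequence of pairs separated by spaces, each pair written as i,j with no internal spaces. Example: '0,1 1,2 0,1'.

Answer: 1,2 0,1

Derivation:
Collision at t=1/6: particles 1 and 2 swap velocities; positions: p0=3/2 p1=41/3 p2=41/3; velocities now: v0=3 v1=-2 v2=4
Collision at t=13/5: particles 0 and 1 swap velocities; positions: p0=44/5 p1=44/5 p2=117/5; velocities now: v0=-2 v1=3 v2=4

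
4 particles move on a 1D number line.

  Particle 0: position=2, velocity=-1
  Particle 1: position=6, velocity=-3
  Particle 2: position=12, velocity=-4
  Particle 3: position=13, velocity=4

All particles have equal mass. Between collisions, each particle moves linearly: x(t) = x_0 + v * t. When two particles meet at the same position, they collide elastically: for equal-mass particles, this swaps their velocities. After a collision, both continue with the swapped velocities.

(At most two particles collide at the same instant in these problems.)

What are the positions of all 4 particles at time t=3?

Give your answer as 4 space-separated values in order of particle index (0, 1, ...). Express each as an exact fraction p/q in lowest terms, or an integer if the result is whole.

Answer: -3 -1 0 25

Derivation:
Collision at t=2: particles 0 and 1 swap velocities; positions: p0=0 p1=0 p2=4 p3=21; velocities now: v0=-3 v1=-1 v2=-4 v3=4
Advance to t=3 (no further collisions before then); velocities: v0=-3 v1=-1 v2=-4 v3=4; positions = -3 -1 0 25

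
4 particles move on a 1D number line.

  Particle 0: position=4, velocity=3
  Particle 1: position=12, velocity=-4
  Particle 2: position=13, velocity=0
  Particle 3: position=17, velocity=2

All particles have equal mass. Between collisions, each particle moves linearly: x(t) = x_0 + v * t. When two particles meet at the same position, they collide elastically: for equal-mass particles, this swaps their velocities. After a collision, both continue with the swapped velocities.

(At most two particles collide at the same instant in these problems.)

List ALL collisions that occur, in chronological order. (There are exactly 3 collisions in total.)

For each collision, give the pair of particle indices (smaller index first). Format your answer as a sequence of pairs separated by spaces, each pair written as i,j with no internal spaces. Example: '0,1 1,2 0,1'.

Collision at t=8/7: particles 0 and 1 swap velocities; positions: p0=52/7 p1=52/7 p2=13 p3=135/7; velocities now: v0=-4 v1=3 v2=0 v3=2
Collision at t=3: particles 1 and 2 swap velocities; positions: p0=0 p1=13 p2=13 p3=23; velocities now: v0=-4 v1=0 v2=3 v3=2
Collision at t=13: particles 2 and 3 swap velocities; positions: p0=-40 p1=13 p2=43 p3=43; velocities now: v0=-4 v1=0 v2=2 v3=3

Answer: 0,1 1,2 2,3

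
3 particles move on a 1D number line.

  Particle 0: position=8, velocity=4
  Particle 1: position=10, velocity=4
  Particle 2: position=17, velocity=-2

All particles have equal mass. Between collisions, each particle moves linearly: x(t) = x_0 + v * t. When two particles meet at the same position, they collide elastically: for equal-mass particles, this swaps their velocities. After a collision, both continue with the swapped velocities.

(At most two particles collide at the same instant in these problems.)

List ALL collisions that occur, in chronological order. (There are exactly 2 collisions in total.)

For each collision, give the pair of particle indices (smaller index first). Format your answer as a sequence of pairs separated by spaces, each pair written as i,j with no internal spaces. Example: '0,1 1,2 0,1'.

Collision at t=7/6: particles 1 and 2 swap velocities; positions: p0=38/3 p1=44/3 p2=44/3; velocities now: v0=4 v1=-2 v2=4
Collision at t=3/2: particles 0 and 1 swap velocities; positions: p0=14 p1=14 p2=16; velocities now: v0=-2 v1=4 v2=4

Answer: 1,2 0,1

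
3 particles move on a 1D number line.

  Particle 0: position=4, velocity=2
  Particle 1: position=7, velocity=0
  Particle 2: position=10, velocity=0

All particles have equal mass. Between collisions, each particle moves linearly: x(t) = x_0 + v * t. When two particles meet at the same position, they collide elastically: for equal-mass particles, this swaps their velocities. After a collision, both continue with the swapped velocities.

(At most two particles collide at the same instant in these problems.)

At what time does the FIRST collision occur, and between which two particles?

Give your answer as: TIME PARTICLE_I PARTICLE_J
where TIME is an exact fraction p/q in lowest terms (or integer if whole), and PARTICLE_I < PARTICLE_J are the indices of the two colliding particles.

Answer: 3/2 0 1

Derivation:
Pair (0,1): pos 4,7 vel 2,0 -> gap=3, closing at 2/unit, collide at t=3/2
Pair (1,2): pos 7,10 vel 0,0 -> not approaching (rel speed 0 <= 0)
Earliest collision: t=3/2 between 0 and 1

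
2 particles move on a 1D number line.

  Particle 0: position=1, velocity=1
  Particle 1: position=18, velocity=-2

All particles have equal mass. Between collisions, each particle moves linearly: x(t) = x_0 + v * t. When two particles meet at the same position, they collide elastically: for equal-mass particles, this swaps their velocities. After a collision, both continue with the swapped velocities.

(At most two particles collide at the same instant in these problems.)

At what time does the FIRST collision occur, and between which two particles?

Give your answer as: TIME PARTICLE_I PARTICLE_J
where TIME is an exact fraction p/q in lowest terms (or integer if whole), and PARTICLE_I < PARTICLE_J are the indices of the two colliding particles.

Pair (0,1): pos 1,18 vel 1,-2 -> gap=17, closing at 3/unit, collide at t=17/3
Earliest collision: t=17/3 between 0 and 1

Answer: 17/3 0 1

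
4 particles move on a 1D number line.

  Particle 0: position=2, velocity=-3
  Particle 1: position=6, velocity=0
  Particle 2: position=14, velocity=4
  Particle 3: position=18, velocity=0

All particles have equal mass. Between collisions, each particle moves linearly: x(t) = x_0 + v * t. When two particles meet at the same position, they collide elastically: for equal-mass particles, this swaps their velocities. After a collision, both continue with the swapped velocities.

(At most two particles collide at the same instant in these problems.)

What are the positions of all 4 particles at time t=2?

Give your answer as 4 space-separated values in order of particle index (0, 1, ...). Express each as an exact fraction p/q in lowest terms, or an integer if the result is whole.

Collision at t=1: particles 2 and 3 swap velocities; positions: p0=-1 p1=6 p2=18 p3=18; velocities now: v0=-3 v1=0 v2=0 v3=4
Advance to t=2 (no further collisions before then); velocities: v0=-3 v1=0 v2=0 v3=4; positions = -4 6 18 22

Answer: -4 6 18 22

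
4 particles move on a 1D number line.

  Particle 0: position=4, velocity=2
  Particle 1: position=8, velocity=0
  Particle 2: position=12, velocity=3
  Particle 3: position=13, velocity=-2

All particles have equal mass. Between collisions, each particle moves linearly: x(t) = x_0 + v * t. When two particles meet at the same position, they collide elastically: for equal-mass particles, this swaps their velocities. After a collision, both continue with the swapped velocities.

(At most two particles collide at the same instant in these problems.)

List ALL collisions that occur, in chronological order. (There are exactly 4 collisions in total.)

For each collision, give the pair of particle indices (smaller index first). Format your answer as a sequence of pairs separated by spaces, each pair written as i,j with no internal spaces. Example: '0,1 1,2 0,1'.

Collision at t=1/5: particles 2 and 3 swap velocities; positions: p0=22/5 p1=8 p2=63/5 p3=63/5; velocities now: v0=2 v1=0 v2=-2 v3=3
Collision at t=2: particles 0 and 1 swap velocities; positions: p0=8 p1=8 p2=9 p3=18; velocities now: v0=0 v1=2 v2=-2 v3=3
Collision at t=9/4: particles 1 and 2 swap velocities; positions: p0=8 p1=17/2 p2=17/2 p3=75/4; velocities now: v0=0 v1=-2 v2=2 v3=3
Collision at t=5/2: particles 0 and 1 swap velocities; positions: p0=8 p1=8 p2=9 p3=39/2; velocities now: v0=-2 v1=0 v2=2 v3=3

Answer: 2,3 0,1 1,2 0,1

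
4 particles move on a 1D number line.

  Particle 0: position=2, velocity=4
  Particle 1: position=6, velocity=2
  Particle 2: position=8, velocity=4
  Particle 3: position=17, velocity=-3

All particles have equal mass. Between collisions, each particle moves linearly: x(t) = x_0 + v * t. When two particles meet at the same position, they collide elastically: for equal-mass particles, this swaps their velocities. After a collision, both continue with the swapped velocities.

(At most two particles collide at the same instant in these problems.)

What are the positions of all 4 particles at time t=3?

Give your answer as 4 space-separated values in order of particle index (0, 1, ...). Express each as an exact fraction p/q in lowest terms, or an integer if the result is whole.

Collision at t=9/7: particles 2 and 3 swap velocities; positions: p0=50/7 p1=60/7 p2=92/7 p3=92/7; velocities now: v0=4 v1=2 v2=-3 v3=4
Collision at t=2: particles 0 and 1 swap velocities; positions: p0=10 p1=10 p2=11 p3=16; velocities now: v0=2 v1=4 v2=-3 v3=4
Collision at t=15/7: particles 1 and 2 swap velocities; positions: p0=72/7 p1=74/7 p2=74/7 p3=116/7; velocities now: v0=2 v1=-3 v2=4 v3=4
Collision at t=11/5: particles 0 and 1 swap velocities; positions: p0=52/5 p1=52/5 p2=54/5 p3=84/5; velocities now: v0=-3 v1=2 v2=4 v3=4
Advance to t=3 (no further collisions before then); velocities: v0=-3 v1=2 v2=4 v3=4; positions = 8 12 14 20

Answer: 8 12 14 20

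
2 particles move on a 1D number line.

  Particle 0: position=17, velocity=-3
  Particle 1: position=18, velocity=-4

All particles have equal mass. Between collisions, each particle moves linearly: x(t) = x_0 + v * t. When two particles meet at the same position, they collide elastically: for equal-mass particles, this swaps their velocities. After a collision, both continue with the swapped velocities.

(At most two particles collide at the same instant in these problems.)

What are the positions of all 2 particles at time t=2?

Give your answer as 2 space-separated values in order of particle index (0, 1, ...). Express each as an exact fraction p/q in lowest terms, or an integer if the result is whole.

Answer: 10 11

Derivation:
Collision at t=1: particles 0 and 1 swap velocities; positions: p0=14 p1=14; velocities now: v0=-4 v1=-3
Advance to t=2 (no further collisions before then); velocities: v0=-4 v1=-3; positions = 10 11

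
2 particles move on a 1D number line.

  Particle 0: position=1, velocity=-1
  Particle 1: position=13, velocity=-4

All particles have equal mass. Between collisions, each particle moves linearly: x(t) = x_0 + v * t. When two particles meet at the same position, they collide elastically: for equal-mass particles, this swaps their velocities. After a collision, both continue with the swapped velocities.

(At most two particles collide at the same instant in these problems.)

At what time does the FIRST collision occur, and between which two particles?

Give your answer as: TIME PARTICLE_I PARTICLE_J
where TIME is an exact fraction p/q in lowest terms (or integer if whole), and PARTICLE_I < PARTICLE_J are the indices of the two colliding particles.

Answer: 4 0 1

Derivation:
Pair (0,1): pos 1,13 vel -1,-4 -> gap=12, closing at 3/unit, collide at t=4
Earliest collision: t=4 between 0 and 1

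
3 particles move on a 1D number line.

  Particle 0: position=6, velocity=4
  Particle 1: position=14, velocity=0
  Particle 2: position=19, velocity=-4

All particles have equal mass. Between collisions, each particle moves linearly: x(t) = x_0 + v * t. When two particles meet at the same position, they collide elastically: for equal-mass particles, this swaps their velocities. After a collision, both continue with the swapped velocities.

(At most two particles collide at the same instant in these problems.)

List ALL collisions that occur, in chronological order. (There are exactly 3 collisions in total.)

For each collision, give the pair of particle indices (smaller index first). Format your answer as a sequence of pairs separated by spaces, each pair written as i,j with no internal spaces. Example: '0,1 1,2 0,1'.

Collision at t=5/4: particles 1 and 2 swap velocities; positions: p0=11 p1=14 p2=14; velocities now: v0=4 v1=-4 v2=0
Collision at t=13/8: particles 0 and 1 swap velocities; positions: p0=25/2 p1=25/2 p2=14; velocities now: v0=-4 v1=4 v2=0
Collision at t=2: particles 1 and 2 swap velocities; positions: p0=11 p1=14 p2=14; velocities now: v0=-4 v1=0 v2=4

Answer: 1,2 0,1 1,2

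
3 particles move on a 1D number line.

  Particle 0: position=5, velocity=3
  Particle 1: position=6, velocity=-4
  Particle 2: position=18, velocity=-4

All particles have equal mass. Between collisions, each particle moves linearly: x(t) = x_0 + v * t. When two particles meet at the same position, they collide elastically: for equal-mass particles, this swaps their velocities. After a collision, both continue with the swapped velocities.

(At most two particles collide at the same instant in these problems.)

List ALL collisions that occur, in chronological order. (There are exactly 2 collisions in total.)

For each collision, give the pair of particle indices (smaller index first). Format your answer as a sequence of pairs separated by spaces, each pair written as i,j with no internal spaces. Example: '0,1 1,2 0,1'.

Answer: 0,1 1,2

Derivation:
Collision at t=1/7: particles 0 and 1 swap velocities; positions: p0=38/7 p1=38/7 p2=122/7; velocities now: v0=-4 v1=3 v2=-4
Collision at t=13/7: particles 1 and 2 swap velocities; positions: p0=-10/7 p1=74/7 p2=74/7; velocities now: v0=-4 v1=-4 v2=3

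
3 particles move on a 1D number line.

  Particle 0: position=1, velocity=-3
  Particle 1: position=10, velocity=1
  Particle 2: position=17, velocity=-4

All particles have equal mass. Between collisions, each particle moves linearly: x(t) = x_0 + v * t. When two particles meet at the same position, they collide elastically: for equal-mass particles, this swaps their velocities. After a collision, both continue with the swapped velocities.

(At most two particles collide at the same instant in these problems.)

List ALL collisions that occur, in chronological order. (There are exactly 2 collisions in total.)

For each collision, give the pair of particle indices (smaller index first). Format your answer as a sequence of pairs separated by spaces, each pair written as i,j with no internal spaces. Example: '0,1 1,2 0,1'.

Answer: 1,2 0,1

Derivation:
Collision at t=7/5: particles 1 and 2 swap velocities; positions: p0=-16/5 p1=57/5 p2=57/5; velocities now: v0=-3 v1=-4 v2=1
Collision at t=16: particles 0 and 1 swap velocities; positions: p0=-47 p1=-47 p2=26; velocities now: v0=-4 v1=-3 v2=1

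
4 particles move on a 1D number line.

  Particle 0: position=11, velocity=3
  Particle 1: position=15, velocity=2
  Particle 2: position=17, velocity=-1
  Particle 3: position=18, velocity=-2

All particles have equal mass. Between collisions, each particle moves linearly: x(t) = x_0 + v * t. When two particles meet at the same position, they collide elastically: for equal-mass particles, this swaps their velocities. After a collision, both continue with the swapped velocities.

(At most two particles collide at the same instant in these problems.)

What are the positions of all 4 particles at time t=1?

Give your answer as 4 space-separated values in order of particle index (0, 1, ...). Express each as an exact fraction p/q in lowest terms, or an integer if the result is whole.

Collision at t=2/3: particles 1 and 2 swap velocities; positions: p0=13 p1=49/3 p2=49/3 p3=50/3; velocities now: v0=3 v1=-1 v2=2 v3=-2
Collision at t=3/4: particles 2 and 3 swap velocities; positions: p0=53/4 p1=65/4 p2=33/2 p3=33/2; velocities now: v0=3 v1=-1 v2=-2 v3=2
Collision at t=1: particles 1 and 2 swap velocities; positions: p0=14 p1=16 p2=16 p3=17; velocities now: v0=3 v1=-2 v2=-1 v3=2
Advance to t=1 (no further collisions before then); velocities: v0=3 v1=-2 v2=-1 v3=2; positions = 14 16 16 17

Answer: 14 16 16 17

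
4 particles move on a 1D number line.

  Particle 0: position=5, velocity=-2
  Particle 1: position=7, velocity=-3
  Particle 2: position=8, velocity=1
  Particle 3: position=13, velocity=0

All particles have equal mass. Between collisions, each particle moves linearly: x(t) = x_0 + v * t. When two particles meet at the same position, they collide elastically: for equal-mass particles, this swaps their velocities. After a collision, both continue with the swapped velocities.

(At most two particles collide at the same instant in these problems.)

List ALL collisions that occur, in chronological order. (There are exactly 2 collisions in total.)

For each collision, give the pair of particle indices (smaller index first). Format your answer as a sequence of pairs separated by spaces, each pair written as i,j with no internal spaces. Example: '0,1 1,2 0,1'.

Collision at t=2: particles 0 and 1 swap velocities; positions: p0=1 p1=1 p2=10 p3=13; velocities now: v0=-3 v1=-2 v2=1 v3=0
Collision at t=5: particles 2 and 3 swap velocities; positions: p0=-8 p1=-5 p2=13 p3=13; velocities now: v0=-3 v1=-2 v2=0 v3=1

Answer: 0,1 2,3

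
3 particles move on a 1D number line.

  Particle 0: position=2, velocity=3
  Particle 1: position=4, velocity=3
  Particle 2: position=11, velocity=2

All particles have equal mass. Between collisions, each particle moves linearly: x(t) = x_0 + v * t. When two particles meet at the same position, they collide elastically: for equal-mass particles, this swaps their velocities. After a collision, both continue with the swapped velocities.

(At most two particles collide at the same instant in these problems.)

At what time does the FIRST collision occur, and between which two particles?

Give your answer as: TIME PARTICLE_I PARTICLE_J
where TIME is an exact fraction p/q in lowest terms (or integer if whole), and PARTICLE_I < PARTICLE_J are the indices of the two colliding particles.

Pair (0,1): pos 2,4 vel 3,3 -> not approaching (rel speed 0 <= 0)
Pair (1,2): pos 4,11 vel 3,2 -> gap=7, closing at 1/unit, collide at t=7
Earliest collision: t=7 between 1 and 2

Answer: 7 1 2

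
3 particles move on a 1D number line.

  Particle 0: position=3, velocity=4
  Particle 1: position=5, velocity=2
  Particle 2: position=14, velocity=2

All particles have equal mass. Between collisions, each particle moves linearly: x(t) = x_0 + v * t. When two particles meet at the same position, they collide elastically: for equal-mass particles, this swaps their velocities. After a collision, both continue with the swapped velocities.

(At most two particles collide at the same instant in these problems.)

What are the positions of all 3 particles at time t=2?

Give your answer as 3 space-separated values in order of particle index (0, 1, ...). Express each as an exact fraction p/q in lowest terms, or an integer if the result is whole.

Collision at t=1: particles 0 and 1 swap velocities; positions: p0=7 p1=7 p2=16; velocities now: v0=2 v1=4 v2=2
Advance to t=2 (no further collisions before then); velocities: v0=2 v1=4 v2=2; positions = 9 11 18

Answer: 9 11 18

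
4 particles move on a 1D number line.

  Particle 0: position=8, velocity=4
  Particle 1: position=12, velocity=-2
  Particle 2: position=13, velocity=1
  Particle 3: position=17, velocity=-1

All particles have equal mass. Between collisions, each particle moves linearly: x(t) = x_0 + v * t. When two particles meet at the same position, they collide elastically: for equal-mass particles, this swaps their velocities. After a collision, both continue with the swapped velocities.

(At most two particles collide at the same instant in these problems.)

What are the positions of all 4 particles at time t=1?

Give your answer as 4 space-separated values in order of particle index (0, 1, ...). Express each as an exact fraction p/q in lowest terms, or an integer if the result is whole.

Collision at t=2/3: particles 0 and 1 swap velocities; positions: p0=32/3 p1=32/3 p2=41/3 p3=49/3; velocities now: v0=-2 v1=4 v2=1 v3=-1
Advance to t=1 (no further collisions before then); velocities: v0=-2 v1=4 v2=1 v3=-1; positions = 10 12 14 16

Answer: 10 12 14 16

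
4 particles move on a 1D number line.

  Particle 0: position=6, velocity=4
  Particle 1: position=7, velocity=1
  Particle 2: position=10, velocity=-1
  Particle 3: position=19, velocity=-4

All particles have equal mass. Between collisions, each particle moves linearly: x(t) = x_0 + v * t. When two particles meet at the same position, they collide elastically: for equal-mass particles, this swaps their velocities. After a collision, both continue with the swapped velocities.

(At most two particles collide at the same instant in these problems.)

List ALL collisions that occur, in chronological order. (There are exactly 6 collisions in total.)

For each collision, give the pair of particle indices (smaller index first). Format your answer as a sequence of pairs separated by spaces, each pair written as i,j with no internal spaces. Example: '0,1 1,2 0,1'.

Answer: 0,1 1,2 0,1 2,3 1,2 0,1

Derivation:
Collision at t=1/3: particles 0 and 1 swap velocities; positions: p0=22/3 p1=22/3 p2=29/3 p3=53/3; velocities now: v0=1 v1=4 v2=-1 v3=-4
Collision at t=4/5: particles 1 and 2 swap velocities; positions: p0=39/5 p1=46/5 p2=46/5 p3=79/5; velocities now: v0=1 v1=-1 v2=4 v3=-4
Collision at t=3/2: particles 0 and 1 swap velocities; positions: p0=17/2 p1=17/2 p2=12 p3=13; velocities now: v0=-1 v1=1 v2=4 v3=-4
Collision at t=13/8: particles 2 and 3 swap velocities; positions: p0=67/8 p1=69/8 p2=25/2 p3=25/2; velocities now: v0=-1 v1=1 v2=-4 v3=4
Collision at t=12/5: particles 1 and 2 swap velocities; positions: p0=38/5 p1=47/5 p2=47/5 p3=78/5; velocities now: v0=-1 v1=-4 v2=1 v3=4
Collision at t=3: particles 0 and 1 swap velocities; positions: p0=7 p1=7 p2=10 p3=18; velocities now: v0=-4 v1=-1 v2=1 v3=4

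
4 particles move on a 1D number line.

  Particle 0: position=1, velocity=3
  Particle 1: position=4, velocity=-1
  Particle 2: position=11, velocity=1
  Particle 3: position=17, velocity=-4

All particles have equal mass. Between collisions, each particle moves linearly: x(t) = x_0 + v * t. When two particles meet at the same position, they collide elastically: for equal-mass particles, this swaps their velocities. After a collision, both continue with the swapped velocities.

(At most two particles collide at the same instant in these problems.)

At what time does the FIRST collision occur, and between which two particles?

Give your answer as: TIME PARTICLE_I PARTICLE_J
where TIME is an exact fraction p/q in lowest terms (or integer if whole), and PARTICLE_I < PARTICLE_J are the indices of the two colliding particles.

Answer: 3/4 0 1

Derivation:
Pair (0,1): pos 1,4 vel 3,-1 -> gap=3, closing at 4/unit, collide at t=3/4
Pair (1,2): pos 4,11 vel -1,1 -> not approaching (rel speed -2 <= 0)
Pair (2,3): pos 11,17 vel 1,-4 -> gap=6, closing at 5/unit, collide at t=6/5
Earliest collision: t=3/4 between 0 and 1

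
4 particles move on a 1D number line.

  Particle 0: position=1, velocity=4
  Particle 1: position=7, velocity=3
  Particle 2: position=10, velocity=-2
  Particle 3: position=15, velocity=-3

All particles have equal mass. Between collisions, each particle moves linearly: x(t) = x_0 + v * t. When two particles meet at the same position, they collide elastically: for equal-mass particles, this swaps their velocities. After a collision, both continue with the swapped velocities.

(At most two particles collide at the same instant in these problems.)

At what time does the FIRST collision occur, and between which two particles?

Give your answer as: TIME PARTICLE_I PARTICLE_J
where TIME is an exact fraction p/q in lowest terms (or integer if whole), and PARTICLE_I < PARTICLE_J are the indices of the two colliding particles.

Pair (0,1): pos 1,7 vel 4,3 -> gap=6, closing at 1/unit, collide at t=6
Pair (1,2): pos 7,10 vel 3,-2 -> gap=3, closing at 5/unit, collide at t=3/5
Pair (2,3): pos 10,15 vel -2,-3 -> gap=5, closing at 1/unit, collide at t=5
Earliest collision: t=3/5 between 1 and 2

Answer: 3/5 1 2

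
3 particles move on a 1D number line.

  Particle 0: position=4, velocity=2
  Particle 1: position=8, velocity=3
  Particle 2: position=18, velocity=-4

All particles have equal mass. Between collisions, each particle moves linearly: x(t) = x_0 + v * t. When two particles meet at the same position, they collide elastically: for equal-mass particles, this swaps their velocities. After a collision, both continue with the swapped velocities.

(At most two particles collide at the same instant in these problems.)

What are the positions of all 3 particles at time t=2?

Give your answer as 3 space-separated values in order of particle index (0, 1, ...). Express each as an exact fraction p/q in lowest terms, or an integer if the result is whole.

Answer: 8 10 14

Derivation:
Collision at t=10/7: particles 1 and 2 swap velocities; positions: p0=48/7 p1=86/7 p2=86/7; velocities now: v0=2 v1=-4 v2=3
Advance to t=2 (no further collisions before then); velocities: v0=2 v1=-4 v2=3; positions = 8 10 14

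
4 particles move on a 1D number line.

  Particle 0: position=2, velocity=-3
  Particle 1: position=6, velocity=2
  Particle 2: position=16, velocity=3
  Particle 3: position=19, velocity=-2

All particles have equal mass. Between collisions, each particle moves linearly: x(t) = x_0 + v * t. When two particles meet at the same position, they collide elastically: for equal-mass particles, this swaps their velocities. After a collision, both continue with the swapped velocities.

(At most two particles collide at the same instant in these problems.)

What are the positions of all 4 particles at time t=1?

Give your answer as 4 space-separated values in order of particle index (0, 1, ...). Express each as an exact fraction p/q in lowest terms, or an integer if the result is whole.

Answer: -1 8 17 19

Derivation:
Collision at t=3/5: particles 2 and 3 swap velocities; positions: p0=1/5 p1=36/5 p2=89/5 p3=89/5; velocities now: v0=-3 v1=2 v2=-2 v3=3
Advance to t=1 (no further collisions before then); velocities: v0=-3 v1=2 v2=-2 v3=3; positions = -1 8 17 19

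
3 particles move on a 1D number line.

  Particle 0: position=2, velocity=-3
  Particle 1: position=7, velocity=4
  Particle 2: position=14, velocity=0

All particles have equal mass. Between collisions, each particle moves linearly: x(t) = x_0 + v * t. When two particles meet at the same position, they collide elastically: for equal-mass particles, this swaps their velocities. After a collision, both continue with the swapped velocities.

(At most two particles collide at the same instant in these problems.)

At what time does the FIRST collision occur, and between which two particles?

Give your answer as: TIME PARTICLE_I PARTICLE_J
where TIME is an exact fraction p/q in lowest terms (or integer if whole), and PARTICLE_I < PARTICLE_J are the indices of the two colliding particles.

Pair (0,1): pos 2,7 vel -3,4 -> not approaching (rel speed -7 <= 0)
Pair (1,2): pos 7,14 vel 4,0 -> gap=7, closing at 4/unit, collide at t=7/4
Earliest collision: t=7/4 between 1 and 2

Answer: 7/4 1 2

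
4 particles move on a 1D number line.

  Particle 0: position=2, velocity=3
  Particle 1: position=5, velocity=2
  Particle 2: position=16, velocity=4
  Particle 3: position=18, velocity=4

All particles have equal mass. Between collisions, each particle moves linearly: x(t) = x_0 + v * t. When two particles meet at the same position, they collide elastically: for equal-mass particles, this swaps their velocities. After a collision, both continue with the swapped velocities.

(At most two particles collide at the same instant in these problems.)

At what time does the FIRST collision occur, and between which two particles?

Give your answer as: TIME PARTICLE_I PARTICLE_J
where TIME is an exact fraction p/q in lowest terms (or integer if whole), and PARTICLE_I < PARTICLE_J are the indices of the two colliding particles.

Answer: 3 0 1

Derivation:
Pair (0,1): pos 2,5 vel 3,2 -> gap=3, closing at 1/unit, collide at t=3
Pair (1,2): pos 5,16 vel 2,4 -> not approaching (rel speed -2 <= 0)
Pair (2,3): pos 16,18 vel 4,4 -> not approaching (rel speed 0 <= 0)
Earliest collision: t=3 between 0 and 1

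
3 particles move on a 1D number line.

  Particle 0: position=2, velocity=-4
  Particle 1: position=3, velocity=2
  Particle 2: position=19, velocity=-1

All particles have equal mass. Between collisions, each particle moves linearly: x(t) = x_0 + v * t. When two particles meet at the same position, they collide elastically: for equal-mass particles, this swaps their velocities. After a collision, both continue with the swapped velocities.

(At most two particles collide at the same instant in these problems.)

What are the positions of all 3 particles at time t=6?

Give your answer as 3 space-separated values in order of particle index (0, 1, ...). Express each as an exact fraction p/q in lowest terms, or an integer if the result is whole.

Collision at t=16/3: particles 1 and 2 swap velocities; positions: p0=-58/3 p1=41/3 p2=41/3; velocities now: v0=-4 v1=-1 v2=2
Advance to t=6 (no further collisions before then); velocities: v0=-4 v1=-1 v2=2; positions = -22 13 15

Answer: -22 13 15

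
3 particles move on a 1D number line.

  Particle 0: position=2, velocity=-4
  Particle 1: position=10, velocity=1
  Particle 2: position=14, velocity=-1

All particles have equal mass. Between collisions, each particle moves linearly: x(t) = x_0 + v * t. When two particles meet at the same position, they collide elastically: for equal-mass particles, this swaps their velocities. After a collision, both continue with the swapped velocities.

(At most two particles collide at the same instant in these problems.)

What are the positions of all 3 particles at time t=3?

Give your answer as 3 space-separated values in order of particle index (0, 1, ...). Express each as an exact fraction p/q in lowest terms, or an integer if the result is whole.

Answer: -10 11 13

Derivation:
Collision at t=2: particles 1 and 2 swap velocities; positions: p0=-6 p1=12 p2=12; velocities now: v0=-4 v1=-1 v2=1
Advance to t=3 (no further collisions before then); velocities: v0=-4 v1=-1 v2=1; positions = -10 11 13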